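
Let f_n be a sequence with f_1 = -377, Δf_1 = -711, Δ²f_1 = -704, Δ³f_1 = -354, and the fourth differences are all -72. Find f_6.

Build the table forward from the leading diagonal:
D4: -72  -72  -72  -72  -72  -72
D3: -354  -426  -498  -570  -642  -714
D2: -704  -1058  -1484  -1982  -2552  -3194
D1: -711  -1415  -2473  -3957  -5939  -8491
f: -377  -1088  -2503  -4976  -8933  -14872

-14872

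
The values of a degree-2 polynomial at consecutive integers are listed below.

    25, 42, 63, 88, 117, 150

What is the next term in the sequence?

D1: 17, 21, 25, 29, 33
D2: 4, 4, 4, 4
The second differences are constant (4).
33 + 4 = 37;  150 + 37 = 187

187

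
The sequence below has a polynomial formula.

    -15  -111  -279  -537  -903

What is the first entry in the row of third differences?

Δ: -96, -168, -258, -366
Δ²: -72, -90, -108
Δ³: -18, -18

-18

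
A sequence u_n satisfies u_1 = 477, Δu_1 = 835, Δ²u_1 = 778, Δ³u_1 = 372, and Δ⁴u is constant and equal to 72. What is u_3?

2925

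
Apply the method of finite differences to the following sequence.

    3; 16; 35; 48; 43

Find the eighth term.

-200

Δ: 13  19  13  -5
Δ²: 6  -6  -18
Δ³: -12  -12
The third differences are constant (-12).
-18 − 12 = -30;  -5 − 30 = -35;  43 − 35 = 8
-30 − 12 = -42;  -35 − 42 = -77;  8 − 77 = -69
-42 − 12 = -54;  -77 − 54 = -131;  -69 − 131 = -200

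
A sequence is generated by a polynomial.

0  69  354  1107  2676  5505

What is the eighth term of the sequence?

17199

Δ: 69, 285, 753, 1569, 2829
Δ²: 216, 468, 816, 1260
Δ³: 252, 348, 444
Δ⁴: 96, 96
Constant fourth difference = 96, so extend:
444 + 96 = 540;  1260 + 540 = 1800;  2829 + 1800 = 4629;  5505 + 4629 = 10134
540 + 96 = 636;  1800 + 636 = 2436;  4629 + 2436 = 7065;  10134 + 7065 = 17199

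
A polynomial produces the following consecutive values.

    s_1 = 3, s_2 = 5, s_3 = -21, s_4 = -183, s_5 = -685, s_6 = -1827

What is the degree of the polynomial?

4

2, -26, -162, -502, -1142
-28, -136, -340, -640
-108, -204, -300
-96, -96
The fourth differences are constant, so the polynomial has degree 4.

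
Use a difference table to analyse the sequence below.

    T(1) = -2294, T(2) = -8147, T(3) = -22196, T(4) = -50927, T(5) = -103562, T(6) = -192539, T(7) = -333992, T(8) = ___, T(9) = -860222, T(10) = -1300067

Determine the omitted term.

Using the first 7 terms:
Δ: -5853, -14049, -28731, -52635, -88977, -141453
Δ²: -8196, -14682, -23904, -36342, -52476
Δ³: -6486, -9222, -12438, -16134
Δ⁴: -2736, -3216, -3696
Δ⁵: -480, -480
Constant fifth difference = -480.
Extend forward: -3696 − 480 = -4176;  -16134 − 4176 = -20310;  -52476 − 20310 = -72786;  -141453 − 72786 = -214239;  -333992 − 214239 = -548231

-548231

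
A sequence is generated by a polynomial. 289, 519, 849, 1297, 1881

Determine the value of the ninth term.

5937

Δ: 230, 330, 448, 584
Δ²: 100, 118, 136
Δ³: 18, 18
Constant third difference = 18, so extend:
136 + 18 = 154;  584 + 154 = 738;  1881 + 738 = 2619
154 + 18 = 172;  738 + 172 = 910;  2619 + 910 = 3529
172 + 18 = 190;  910 + 190 = 1100;  3529 + 1100 = 4629
190 + 18 = 208;  1100 + 208 = 1308;  4629 + 1308 = 5937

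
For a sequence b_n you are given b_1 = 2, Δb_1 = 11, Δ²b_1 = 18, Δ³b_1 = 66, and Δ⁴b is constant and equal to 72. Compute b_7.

2738

Build the table forward from the leading diagonal:
D4: 72  72  72  72  72  72  72
D3: 66  138  210  282  354  426  498
D2: 18  84  222  432  714  1068  1494
D1: 11  29  113  335  767  1481  2549
b: 2  13  42  155  490  1257  2738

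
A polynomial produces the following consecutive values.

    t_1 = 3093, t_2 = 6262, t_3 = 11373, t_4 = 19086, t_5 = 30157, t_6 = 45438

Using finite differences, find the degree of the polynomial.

D1: 3169, 5111, 7713, 11071, 15281
D2: 1942, 2602, 3358, 4210
D3: 660, 756, 852
D4: 96, 96
The fourth differences are constant, so the polynomial has degree 4.

4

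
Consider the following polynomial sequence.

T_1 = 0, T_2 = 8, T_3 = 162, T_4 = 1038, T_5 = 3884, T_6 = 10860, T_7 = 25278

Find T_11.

First differences: 8, 154, 876, 2846, 6976, 14418
Second differences: 146, 722, 1970, 4130, 7442
Third differences: 576, 1248, 2160, 3312
Fourth differences: 672, 912, 1152
Fifth differences: 240, 240
Fifth differences constant at 240.
1152 + 240 = 1392;  3312 + 1392 = 4704;  7442 + 4704 = 12146;  14418 + 12146 = 26564;  25278 + 26564 = 51842
1392 + 240 = 1632;  4704 + 1632 = 6336;  12146 + 6336 = 18482;  26564 + 18482 = 45046;  51842 + 45046 = 96888
1632 + 240 = 1872;  6336 + 1872 = 8208;  18482 + 8208 = 26690;  45046 + 26690 = 71736;  96888 + 71736 = 168624
1872 + 240 = 2112;  8208 + 2112 = 10320;  26690 + 10320 = 37010;  71736 + 37010 = 108746;  168624 + 108746 = 277370

277370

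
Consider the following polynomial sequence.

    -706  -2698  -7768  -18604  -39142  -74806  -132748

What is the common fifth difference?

-240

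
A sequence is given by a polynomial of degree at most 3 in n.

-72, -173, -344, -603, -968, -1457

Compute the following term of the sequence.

First differences: -101, -171, -259, -365, -489
Second differences: -70, -88, -106, -124
Third differences: -18, -18, -18
Constant third difference = -18, so extend:
-124 − 18 = -142;  -489 − 142 = -631;  -1457 − 631 = -2088

-2088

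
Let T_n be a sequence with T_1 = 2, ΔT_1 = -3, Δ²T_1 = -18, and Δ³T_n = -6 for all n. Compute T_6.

Build the table forward from the leading diagonal:
Third differences: -6, -6, -6, -6, -6, -6
Second differences: -18, -24, -30, -36, -42, -48
First differences: -3, -21, -45, -75, -111, -153
T: 2, -1, -22, -67, -142, -253

-253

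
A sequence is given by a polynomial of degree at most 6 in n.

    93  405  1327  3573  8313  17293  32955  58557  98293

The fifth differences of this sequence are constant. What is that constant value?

120

Δ: 312, 922, 2246, 4740, 8980, 15662, 25602, 39736
Δ²: 610, 1324, 2494, 4240, 6682, 9940, 14134
Δ³: 714, 1170, 1746, 2442, 3258, 4194
Δ⁴: 456, 576, 696, 816, 936
Δ⁵: 120, 120, 120, 120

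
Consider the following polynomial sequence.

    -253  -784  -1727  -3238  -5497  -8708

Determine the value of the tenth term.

Δ: -531  -943  -1511  -2259  -3211
Δ²: -412  -568  -748  -952
Δ³: -156  -180  -204
Δ⁴: -24  -24
The fourth differences are constant (-24).
-204 − 24 = -228;  -952 − 228 = -1180;  -3211 − 1180 = -4391;  -8708 − 4391 = -13099
-228 − 24 = -252;  -1180 − 252 = -1432;  -4391 − 1432 = -5823;  -13099 − 5823 = -18922
-252 − 24 = -276;  -1432 − 276 = -1708;  -5823 − 1708 = -7531;  -18922 − 7531 = -26453
-276 − 24 = -300;  -1708 − 300 = -2008;  -7531 − 2008 = -9539;  -26453 − 9539 = -35992

-35992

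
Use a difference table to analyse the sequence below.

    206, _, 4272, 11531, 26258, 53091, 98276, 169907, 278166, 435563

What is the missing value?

1211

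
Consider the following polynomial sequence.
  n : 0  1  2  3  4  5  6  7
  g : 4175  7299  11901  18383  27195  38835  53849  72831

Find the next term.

96423

First differences: 3124 , 4602 , 6482 , 8812 , 11640 , 15014 , 18982
Second differences: 1478 , 1880 , 2330 , 2828 , 3374 , 3968
Third differences: 402 , 450 , 498 , 546 , 594
Fourth differences: 48 , 48 , 48 , 48
Constant fourth difference = 48, so extend:
594 + 48 = 642;  3968 + 642 = 4610;  18982 + 4610 = 23592;  72831 + 23592 = 96423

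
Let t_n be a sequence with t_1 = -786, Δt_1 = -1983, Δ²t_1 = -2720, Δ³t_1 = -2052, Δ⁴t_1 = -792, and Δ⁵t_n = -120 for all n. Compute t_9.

Build the table forward from the leading diagonal:
Fifth differences: -120, -120, -120, -120, -120, -120, -120, -120, -120
Fourth differences: -792, -912, -1032, -1152, -1272, -1392, -1512, -1632, -1752
Third differences: -2052, -2844, -3756, -4788, -5940, -7212, -8604, -10116, -11748
Second differences: -2720, -4772, -7616, -11372, -16160, -22100, -29312, -37916, -48032
First differences: -1983, -4703, -9475, -17091, -28463, -44623, -66723, -96035, -133951
t: -786, -2769, -7472, -16947, -34038, -62501, -107124, -173847, -269882

-269882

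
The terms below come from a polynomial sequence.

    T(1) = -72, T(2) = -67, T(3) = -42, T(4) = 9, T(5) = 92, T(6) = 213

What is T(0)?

Δ: 5  25  51  83  121
Δ²: 20  26  32  38
Δ³: 6  6  6
The third differences are constant at 6.
Work back: 20 − 6 = 14;  5 − 14 = -9;  -72 + 9 = -63

-63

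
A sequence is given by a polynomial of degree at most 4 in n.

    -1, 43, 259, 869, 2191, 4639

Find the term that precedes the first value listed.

First differences: 44, 216, 610, 1322, 2448
Second differences: 172, 394, 712, 1126
Third differences: 222, 318, 414
Fourth differences: 96, 96
The fourth differences are constant at 96.
Work back: 222 − 96 = 126;  172 − 126 = 46;  44 − 46 = -2;  -1 + 2 = 1

1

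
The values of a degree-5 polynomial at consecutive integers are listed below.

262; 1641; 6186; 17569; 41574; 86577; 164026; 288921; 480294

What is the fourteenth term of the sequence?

3443169

1379, 4545, 11383, 24005, 45003, 77449, 124895, 191373
3166, 6838, 12622, 20998, 32446, 47446, 66478
3672, 5784, 8376, 11448, 15000, 19032
2112, 2592, 3072, 3552, 4032
480, 480, 480, 480
Constant fifth difference = 480, so extend:
4032 + 480 = 4512;  19032 + 4512 = 23544;  66478 + 23544 = 90022;  191373 + 90022 = 281395;  480294 + 281395 = 761689
4512 + 480 = 4992;  23544 + 4992 = 28536;  90022 + 28536 = 118558;  281395 + 118558 = 399953;  761689 + 399953 = 1161642
4992 + 480 = 5472;  28536 + 5472 = 34008;  118558 + 34008 = 152566;  399953 + 152566 = 552519;  1161642 + 552519 = 1714161
5472 + 480 = 5952;  34008 + 5952 = 39960;  152566 + 39960 = 192526;  552519 + 192526 = 745045;  1714161 + 745045 = 2459206
5952 + 480 = 6432;  39960 + 6432 = 46392;  192526 + 46392 = 238918;  745045 + 238918 = 983963;  2459206 + 983963 = 3443169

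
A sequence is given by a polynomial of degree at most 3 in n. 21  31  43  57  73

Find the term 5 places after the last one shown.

First differences: 10, 12, 14, 16
Second differences: 2, 2, 2
The second differences are constant (2).
16 + 2 = 18;  73 + 18 = 91
18 + 2 = 20;  91 + 20 = 111
20 + 2 = 22;  111 + 22 = 133
22 + 2 = 24;  133 + 24 = 157
24 + 2 = 26;  157 + 26 = 183

183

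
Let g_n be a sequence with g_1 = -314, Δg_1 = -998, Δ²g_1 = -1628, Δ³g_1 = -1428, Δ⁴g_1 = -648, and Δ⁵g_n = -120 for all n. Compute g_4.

-9620

Build the table forward from the leading diagonal:
Δ⁵: -120, -120, -120, -120
Δ⁴: -648, -768, -888, -1008
Δ³: -1428, -2076, -2844, -3732
Δ²: -1628, -3056, -5132, -7976
Δ: -998, -2626, -5682, -10814
g: -314, -1312, -3938, -9620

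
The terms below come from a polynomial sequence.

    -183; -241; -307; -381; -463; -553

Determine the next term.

-651

Δ: -58, -66, -74, -82, -90
Δ²: -8, -8, -8, -8
Constant second difference = -8, so extend:
-90 − 8 = -98;  -553 − 98 = -651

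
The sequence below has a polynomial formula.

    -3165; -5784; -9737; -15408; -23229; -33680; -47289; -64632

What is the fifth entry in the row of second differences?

First differences: -2619, -3953, -5671, -7821, -10451, -13609, -17343
Second differences: -1334, -1718, -2150, -2630, -3158, -3734
Third differences: -384, -432, -480, -528, -576
Fourth differences: -48, -48, -48, -48

-3158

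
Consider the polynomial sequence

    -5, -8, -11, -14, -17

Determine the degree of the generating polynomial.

1

First differences: -3, -3, -3, -3
The first differences are constant, so the polynomial has degree 1.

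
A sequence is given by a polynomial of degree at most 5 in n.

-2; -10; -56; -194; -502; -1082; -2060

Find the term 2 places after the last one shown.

-5834

First differences: -8, -46, -138, -308, -580, -978
Second differences: -38, -92, -170, -272, -398
Third differences: -54, -78, -102, -126
Fourth differences: -24, -24, -24
The fourth differences are constant (-24).
-126 − 24 = -150;  -398 − 150 = -548;  -978 − 548 = -1526;  -2060 − 1526 = -3586
-150 − 24 = -174;  -548 − 174 = -722;  -1526 − 722 = -2248;  -3586 − 2248 = -5834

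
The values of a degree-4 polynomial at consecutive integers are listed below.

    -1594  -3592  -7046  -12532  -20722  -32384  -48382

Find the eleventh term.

First differences: -1998  -3454  -5486  -8190  -11662  -15998
Second differences: -1456  -2032  -2704  -3472  -4336
Third differences: -576  -672  -768  -864
Fourth differences: -96  -96  -96
The fourth differences are constant (-96).
-864 − 96 = -960;  -4336 − 960 = -5296;  -15998 − 5296 = -21294;  -48382 − 21294 = -69676
-960 − 96 = -1056;  -5296 − 1056 = -6352;  -21294 − 6352 = -27646;  -69676 − 27646 = -97322
-1056 − 96 = -1152;  -6352 − 1152 = -7504;  -27646 − 7504 = -35150;  -97322 − 35150 = -132472
-1152 − 96 = -1248;  -7504 − 1248 = -8752;  -35150 − 8752 = -43902;  -132472 − 43902 = -176374

-176374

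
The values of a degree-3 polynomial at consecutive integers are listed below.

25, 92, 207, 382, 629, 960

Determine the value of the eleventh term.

4295

First differences: 67, 115, 175, 247, 331
Second differences: 48, 60, 72, 84
Third differences: 12, 12, 12
Constant third difference = 12, so extend:
84 + 12 = 96;  331 + 96 = 427;  960 + 427 = 1387
96 + 12 = 108;  427 + 108 = 535;  1387 + 535 = 1922
108 + 12 = 120;  535 + 120 = 655;  1922 + 655 = 2577
120 + 12 = 132;  655 + 132 = 787;  2577 + 787 = 3364
132 + 12 = 144;  787 + 144 = 931;  3364 + 931 = 4295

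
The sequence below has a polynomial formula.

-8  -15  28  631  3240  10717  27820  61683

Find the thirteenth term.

958888

First differences: -7, 43, 603, 2609, 7477, 17103, 33863
Second differences: 50, 560, 2006, 4868, 9626, 16760
Third differences: 510, 1446, 2862, 4758, 7134
Fourth differences: 936, 1416, 1896, 2376
Fifth differences: 480, 480, 480
Fifth differences constant at 480.
2376 + 480 = 2856;  7134 + 2856 = 9990;  16760 + 9990 = 26750;  33863 + 26750 = 60613;  61683 + 60613 = 122296
2856 + 480 = 3336;  9990 + 3336 = 13326;  26750 + 13326 = 40076;  60613 + 40076 = 100689;  122296 + 100689 = 222985
3336 + 480 = 3816;  13326 + 3816 = 17142;  40076 + 17142 = 57218;  100689 + 57218 = 157907;  222985 + 157907 = 380892
3816 + 480 = 4296;  17142 + 4296 = 21438;  57218 + 21438 = 78656;  157907 + 78656 = 236563;  380892 + 236563 = 617455
4296 + 480 = 4776;  21438 + 4776 = 26214;  78656 + 26214 = 104870;  236563 + 104870 = 341433;  617455 + 341433 = 958888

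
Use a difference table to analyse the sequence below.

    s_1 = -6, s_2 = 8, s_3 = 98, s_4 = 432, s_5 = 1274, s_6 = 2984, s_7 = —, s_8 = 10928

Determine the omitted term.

6018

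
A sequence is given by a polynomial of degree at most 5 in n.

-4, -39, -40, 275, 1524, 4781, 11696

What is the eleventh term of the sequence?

135816

D1: -35, -1, 315, 1249, 3257, 6915
D2: 34, 316, 934, 2008, 3658
D3: 282, 618, 1074, 1650
D4: 336, 456, 576
D5: 120, 120
The fifth differences are constant (120).
576 + 120 = 696;  1650 + 696 = 2346;  3658 + 2346 = 6004;  6915 + 6004 = 12919;  11696 + 12919 = 24615
696 + 120 = 816;  2346 + 816 = 3162;  6004 + 3162 = 9166;  12919 + 9166 = 22085;  24615 + 22085 = 46700
816 + 120 = 936;  3162 + 936 = 4098;  9166 + 4098 = 13264;  22085 + 13264 = 35349;  46700 + 35349 = 82049
936 + 120 = 1056;  4098 + 1056 = 5154;  13264 + 5154 = 18418;  35349 + 18418 = 53767;  82049 + 53767 = 135816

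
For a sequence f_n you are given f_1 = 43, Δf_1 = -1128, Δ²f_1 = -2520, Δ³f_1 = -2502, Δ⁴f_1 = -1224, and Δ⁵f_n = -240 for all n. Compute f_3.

-4733

Build the table forward from the leading diagonal:
D5: -240, -240, -240
D4: -1224, -1464, -1704
D3: -2502, -3726, -5190
D2: -2520, -5022, -8748
D1: -1128, -3648, -8670
f: 43, -1085, -4733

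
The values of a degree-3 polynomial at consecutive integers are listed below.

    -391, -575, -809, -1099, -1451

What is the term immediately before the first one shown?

Δ: -184  -234  -290  -352
Δ²: -50  -56  -62
Δ³: -6  -6
The third differences are constant at -6.
Work back: -50 + 6 = -44;  -184 + 44 = -140;  -391 + 140 = -251

-251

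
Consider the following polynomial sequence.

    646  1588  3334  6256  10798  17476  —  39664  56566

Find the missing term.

26878

Using the first 6 terms:
D1: 942  1746  2922  4542  6678
D2: 804  1176  1620  2136
D3: 372  444  516
D4: 72  72
Constant fourth difference = 72.
Extend forward: 516 + 72 = 588;  2136 + 588 = 2724;  6678 + 2724 = 9402;  17476 + 9402 = 26878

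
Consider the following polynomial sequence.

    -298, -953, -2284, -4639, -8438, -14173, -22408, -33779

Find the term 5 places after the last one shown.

-655, -1331, -2355, -3799, -5735, -8235, -11371
-676, -1024, -1444, -1936, -2500, -3136
-348, -420, -492, -564, -636
-72, -72, -72, -72
Fourth differences constant at -72.
-636 − 72 = -708;  -3136 − 708 = -3844;  -11371 − 3844 = -15215;  -33779 − 15215 = -48994
-708 − 72 = -780;  -3844 − 780 = -4624;  -15215 − 4624 = -19839;  -48994 − 19839 = -68833
-780 − 72 = -852;  -4624 − 852 = -5476;  -19839 − 5476 = -25315;  -68833 − 25315 = -94148
-852 − 72 = -924;  -5476 − 924 = -6400;  -25315 − 6400 = -31715;  -94148 − 31715 = -125863
-924 − 72 = -996;  -6400 − 996 = -7396;  -31715 − 7396 = -39111;  -125863 − 39111 = -164974

-164974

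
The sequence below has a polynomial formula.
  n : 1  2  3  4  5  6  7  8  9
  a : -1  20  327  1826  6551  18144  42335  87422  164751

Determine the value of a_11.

21  307  1499  4725  11593  24191  45087  77329
286  1192  3226  6868  12598  20896  32242
906  2034  3642  5730  8298  11346
1128  1608  2088  2568  3048
480  480  480  480
Fifth differences constant at 480.
3048 + 480 = 3528;  11346 + 3528 = 14874;  32242 + 14874 = 47116;  77329 + 47116 = 124445;  164751 + 124445 = 289196
3528 + 480 = 4008;  14874 + 4008 = 18882;  47116 + 18882 = 65998;  124445 + 65998 = 190443;  289196 + 190443 = 479639

479639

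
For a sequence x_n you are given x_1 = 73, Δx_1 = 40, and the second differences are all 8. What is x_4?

217

Build the table forward from the leading diagonal:
Second differences: 8, 8, 8, 8
First differences: 40, 48, 56, 64
x: 73, 113, 161, 217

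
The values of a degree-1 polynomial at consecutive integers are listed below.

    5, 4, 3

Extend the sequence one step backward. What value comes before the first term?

6

D1: -1, -1
The first differences are constant at -1.
Work back: 5 + 1 = 6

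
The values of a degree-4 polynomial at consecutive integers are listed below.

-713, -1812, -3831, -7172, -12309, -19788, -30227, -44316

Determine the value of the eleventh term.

-116463

Δ: -1099  -2019  -3341  -5137  -7479  -10439  -14089
Δ²: -920  -1322  -1796  -2342  -2960  -3650
Δ³: -402  -474  -546  -618  -690
Δ⁴: -72  -72  -72  -72
Fourth differences constant at -72.
-690 − 72 = -762;  -3650 − 762 = -4412;  -14089 − 4412 = -18501;  -44316 − 18501 = -62817
-762 − 72 = -834;  -4412 − 834 = -5246;  -18501 − 5246 = -23747;  -62817 − 23747 = -86564
-834 − 72 = -906;  -5246 − 906 = -6152;  -23747 − 6152 = -29899;  -86564 − 29899 = -116463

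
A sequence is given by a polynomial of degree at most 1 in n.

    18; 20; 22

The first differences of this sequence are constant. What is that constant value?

D1: 2, 2

2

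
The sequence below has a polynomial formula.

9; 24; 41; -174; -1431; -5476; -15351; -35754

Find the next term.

D1: 15, 17, -215, -1257, -4045, -9875, -20403
D2: 2, -232, -1042, -2788, -5830, -10528
D3: -234, -810, -1746, -3042, -4698
D4: -576, -936, -1296, -1656
D5: -360, -360, -360
The fifth differences are constant (-360).
-1656 − 360 = -2016;  -4698 − 2016 = -6714;  -10528 − 6714 = -17242;  -20403 − 17242 = -37645;  -35754 − 37645 = -73399

-73399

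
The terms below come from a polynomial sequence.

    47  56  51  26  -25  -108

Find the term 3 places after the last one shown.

-609

Δ: 9, -5, -25, -51, -83
Δ²: -14, -20, -26, -32
Δ³: -6, -6, -6
Third differences constant at -6.
-32 − 6 = -38;  -83 − 38 = -121;  -108 − 121 = -229
-38 − 6 = -44;  -121 − 44 = -165;  -229 − 165 = -394
-44 − 6 = -50;  -165 − 50 = -215;  -394 − 215 = -609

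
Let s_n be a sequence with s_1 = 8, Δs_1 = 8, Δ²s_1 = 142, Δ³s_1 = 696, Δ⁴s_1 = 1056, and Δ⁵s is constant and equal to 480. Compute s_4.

Build the table forward from the leading diagonal:
Δ⁵: 480, 480, 480, 480
Δ⁴: 1056, 1536, 2016, 2496
Δ³: 696, 1752, 3288, 5304
Δ²: 142, 838, 2590, 5878
Δ: 8, 150, 988, 3578
s: 8, 16, 166, 1154

1154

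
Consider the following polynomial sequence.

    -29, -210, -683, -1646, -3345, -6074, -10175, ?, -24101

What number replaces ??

-16038

Using the first 7 terms:
First differences: -181  -473  -963  -1699  -2729  -4101
Second differences: -292  -490  -736  -1030  -1372
Third differences: -198  -246  -294  -342
Fourth differences: -48  -48  -48
Constant fourth difference = -48.
Extend forward: -342 − 48 = -390;  -1372 − 390 = -1762;  -4101 − 1762 = -5863;  -10175 − 5863 = -16038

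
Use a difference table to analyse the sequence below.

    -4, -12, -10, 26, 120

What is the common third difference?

24

Δ: -8, 2, 36, 94
Δ²: 10, 34, 58
Δ³: 24, 24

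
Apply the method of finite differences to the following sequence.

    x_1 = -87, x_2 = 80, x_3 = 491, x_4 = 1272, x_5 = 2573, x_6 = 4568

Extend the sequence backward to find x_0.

-112

First differences: 167  411  781  1301  1995
Second differences: 244  370  520  694
Third differences: 126  150  174
Fourth differences: 24  24
The fourth differences are constant at 24.
Work back: 126 − 24 = 102;  244 − 102 = 142;  167 − 142 = 25;  -87 − 25 = -112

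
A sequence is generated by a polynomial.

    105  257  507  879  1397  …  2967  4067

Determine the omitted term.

2085

Using the first 5 terms:
First differences: 152  250  372  518
Second differences: 98  122  146
Third differences: 24  24
Constant third difference = 24.
Extend forward: 146 + 24 = 170;  518 + 170 = 688;  1397 + 688 = 2085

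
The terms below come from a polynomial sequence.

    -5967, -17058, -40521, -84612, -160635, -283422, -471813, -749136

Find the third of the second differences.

-31932

First differences: -11091, -23463, -44091, -76023, -122787, -188391, -277323
Second differences: -12372, -20628, -31932, -46764, -65604, -88932
Third differences: -8256, -11304, -14832, -18840, -23328
Fourth differences: -3048, -3528, -4008, -4488
Fifth differences: -480, -480, -480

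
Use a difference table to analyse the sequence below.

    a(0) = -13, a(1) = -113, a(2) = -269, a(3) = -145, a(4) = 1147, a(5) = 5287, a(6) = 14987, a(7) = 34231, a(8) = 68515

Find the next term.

-100  -156  124  1292  4140  9700  19244  34284
-56  280  1168  2848  5560  9544  15040
336  888  1680  2712  3984  5496
552  792  1032  1272  1512
240  240  240  240
Constant fifth difference = 240, so extend:
1512 + 240 = 1752;  5496 + 1752 = 7248;  15040 + 7248 = 22288;  34284 + 22288 = 56572;  68515 + 56572 = 125087

125087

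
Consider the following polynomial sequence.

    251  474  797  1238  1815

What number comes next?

First differences: 223  323  441  577
Second differences: 100  118  136
Third differences: 18  18
The third differences are constant (18).
136 + 18 = 154;  577 + 154 = 731;  1815 + 731 = 2546

2546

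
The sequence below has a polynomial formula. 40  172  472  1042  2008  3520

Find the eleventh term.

132, 300, 570, 966, 1512
168, 270, 396, 546
102, 126, 150
24, 24
Constant fourth difference = 24, so extend:
150 + 24 = 174;  546 + 174 = 720;  1512 + 720 = 2232;  3520 + 2232 = 5752
174 + 24 = 198;  720 + 198 = 918;  2232 + 918 = 3150;  5752 + 3150 = 8902
198 + 24 = 222;  918 + 222 = 1140;  3150 + 1140 = 4290;  8902 + 4290 = 13192
222 + 24 = 246;  1140 + 246 = 1386;  4290 + 1386 = 5676;  13192 + 5676 = 18868
246 + 24 = 270;  1386 + 270 = 1656;  5676 + 1656 = 7332;  18868 + 7332 = 26200

26200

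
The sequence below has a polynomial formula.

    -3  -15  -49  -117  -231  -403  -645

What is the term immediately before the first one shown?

-1

-12, -34, -68, -114, -172, -242
-22, -34, -46, -58, -70
-12, -12, -12, -12
The third differences are constant at -12.
Work back: -22 + 12 = -10;  -12 + 10 = -2;  -3 + 2 = -1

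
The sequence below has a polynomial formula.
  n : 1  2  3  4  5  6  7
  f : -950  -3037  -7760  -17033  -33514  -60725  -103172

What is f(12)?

-2087, -4723, -9273, -16481, -27211, -42447
-2636, -4550, -7208, -10730, -15236
-1914, -2658, -3522, -4506
-744, -864, -984
-120, -120
The fifth differences are constant (-120).
-984 − 120 = -1104;  -4506 − 1104 = -5610;  -15236 − 5610 = -20846;  -42447 − 20846 = -63293;  -103172 − 63293 = -166465
-1104 − 120 = -1224;  -5610 − 1224 = -6834;  -20846 − 6834 = -27680;  -63293 − 27680 = -90973;  -166465 − 90973 = -257438
-1224 − 120 = -1344;  -6834 − 1344 = -8178;  -27680 − 8178 = -35858;  -90973 − 35858 = -126831;  -257438 − 126831 = -384269
-1344 − 120 = -1464;  -8178 − 1464 = -9642;  -35858 − 9642 = -45500;  -126831 − 45500 = -172331;  -384269 − 172331 = -556600
-1464 − 120 = -1584;  -9642 − 1584 = -11226;  -45500 − 11226 = -56726;  -172331 − 56726 = -229057;  -556600 − 229057 = -785657

-785657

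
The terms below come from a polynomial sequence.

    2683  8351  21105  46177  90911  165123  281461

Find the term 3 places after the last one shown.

Δ: 5668 , 12754 , 25072 , 44734 , 74212 , 116338
Δ²: 7086 , 12318 , 19662 , 29478 , 42126
Δ³: 5232 , 7344 , 9816 , 12648
Δ⁴: 2112 , 2472 , 2832
Δ⁵: 360 , 360
The fifth differences are constant (360).
2832 + 360 = 3192;  12648 + 3192 = 15840;  42126 + 15840 = 57966;  116338 + 57966 = 174304;  281461 + 174304 = 455765
3192 + 360 = 3552;  15840 + 3552 = 19392;  57966 + 19392 = 77358;  174304 + 77358 = 251662;  455765 + 251662 = 707427
3552 + 360 = 3912;  19392 + 3912 = 23304;  77358 + 23304 = 100662;  251662 + 100662 = 352324;  707427 + 352324 = 1059751

1059751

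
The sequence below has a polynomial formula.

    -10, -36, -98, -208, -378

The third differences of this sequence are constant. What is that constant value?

-12

D1: -26, -62, -110, -170
D2: -36, -48, -60
D3: -12, -12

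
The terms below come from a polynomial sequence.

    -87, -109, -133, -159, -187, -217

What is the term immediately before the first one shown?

D1: -22, -24, -26, -28, -30
D2: -2, -2, -2, -2
The second differences are constant at -2.
Work back: -22 + 2 = -20;  -87 + 20 = -67

-67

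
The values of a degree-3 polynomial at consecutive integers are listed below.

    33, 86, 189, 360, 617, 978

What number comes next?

D1: 53, 103, 171, 257, 361
D2: 50, 68, 86, 104
D3: 18, 18, 18
The third differences are constant (18).
104 + 18 = 122;  361 + 122 = 483;  978 + 483 = 1461

1461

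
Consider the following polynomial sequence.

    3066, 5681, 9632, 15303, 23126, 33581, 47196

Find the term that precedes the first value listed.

2615  3951  5671  7823  10455  13615
1336  1720  2152  2632  3160
384  432  480  528
48  48  48
The fourth differences are constant at 48.
Work back: 384 − 48 = 336;  1336 − 336 = 1000;  2615 − 1000 = 1615;  3066 − 1615 = 1451

1451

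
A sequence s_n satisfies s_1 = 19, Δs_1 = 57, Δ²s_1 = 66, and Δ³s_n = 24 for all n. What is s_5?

739

Build the table forward from the leading diagonal:
D3: 24  24  24  24  24
D2: 66  90  114  138  162
D1: 57  123  213  327  465
s: 19  76  199  412  739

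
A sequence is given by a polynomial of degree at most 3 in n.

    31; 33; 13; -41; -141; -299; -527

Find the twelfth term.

-3137

Δ: 2, -20, -54, -100, -158, -228
Δ²: -22, -34, -46, -58, -70
Δ³: -12, -12, -12, -12
Constant third difference = -12, so extend:
-70 − 12 = -82;  -228 − 82 = -310;  -527 − 310 = -837
-82 − 12 = -94;  -310 − 94 = -404;  -837 − 404 = -1241
-94 − 12 = -106;  -404 − 106 = -510;  -1241 − 510 = -1751
-106 − 12 = -118;  -510 − 118 = -628;  -1751 − 628 = -2379
-118 − 12 = -130;  -628 − 130 = -758;  -2379 − 758 = -3137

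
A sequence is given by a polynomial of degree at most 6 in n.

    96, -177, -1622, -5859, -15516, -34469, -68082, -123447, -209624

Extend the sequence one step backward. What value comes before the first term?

49

Δ: -273, -1445, -4237, -9657, -18953, -33613, -55365, -86177
Δ²: -1172, -2792, -5420, -9296, -14660, -21752, -30812
Δ³: -1620, -2628, -3876, -5364, -7092, -9060
Δ⁴: -1008, -1248, -1488, -1728, -1968
Δ⁵: -240, -240, -240, -240
The fifth differences are constant at -240.
Work back: -1008 + 240 = -768;  -1620 + 768 = -852;  -1172 + 852 = -320;  -273 + 320 = 47;  96 − 47 = 49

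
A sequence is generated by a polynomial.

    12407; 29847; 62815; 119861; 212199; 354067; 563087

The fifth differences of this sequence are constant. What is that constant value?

D1: 17440, 32968, 57046, 92338, 141868, 209020
D2: 15528, 24078, 35292, 49530, 67152
D3: 8550, 11214, 14238, 17622
D4: 2664, 3024, 3384
D5: 360, 360

360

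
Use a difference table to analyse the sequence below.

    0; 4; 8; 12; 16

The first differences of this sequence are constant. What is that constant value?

D1: 4, 4, 4, 4

4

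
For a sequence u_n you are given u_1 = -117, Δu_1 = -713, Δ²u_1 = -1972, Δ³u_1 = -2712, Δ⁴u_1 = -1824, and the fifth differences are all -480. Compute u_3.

Build the table forward from the leading diagonal:
D5: -480, -480, -480
D4: -1824, -2304, -2784
D3: -2712, -4536, -6840
D2: -1972, -4684, -9220
D1: -713, -2685, -7369
u: -117, -830, -3515

-3515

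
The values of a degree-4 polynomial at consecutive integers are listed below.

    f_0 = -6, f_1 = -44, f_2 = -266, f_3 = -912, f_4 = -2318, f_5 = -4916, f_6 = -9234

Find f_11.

-38 , -222 , -646 , -1406 , -2598 , -4318
-184 , -424 , -760 , -1192 , -1720
-240 , -336 , -432 , -528
-96 , -96 , -96
Fourth differences constant at -96.
-528 − 96 = -624;  -1720 − 624 = -2344;  -4318 − 2344 = -6662;  -9234 − 6662 = -15896
-624 − 96 = -720;  -2344 − 720 = -3064;  -6662 − 3064 = -9726;  -15896 − 9726 = -25622
-720 − 96 = -816;  -3064 − 816 = -3880;  -9726 − 3880 = -13606;  -25622 − 13606 = -39228
-816 − 96 = -912;  -3880 − 912 = -4792;  -13606 − 4792 = -18398;  -39228 − 18398 = -57626
-912 − 96 = -1008;  -4792 − 1008 = -5800;  -18398 − 5800 = -24198;  -57626 − 24198 = -81824

-81824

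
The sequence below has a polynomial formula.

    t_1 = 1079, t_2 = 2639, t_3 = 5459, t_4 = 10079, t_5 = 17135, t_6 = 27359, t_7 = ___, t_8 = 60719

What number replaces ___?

41579

Using the first 6 terms:
First differences: 1560  2820  4620  7056  10224
Second differences: 1260  1800  2436  3168
Third differences: 540  636  732
Fourth differences: 96  96
Constant fourth difference = 96.
Extend forward: 732 + 96 = 828;  3168 + 828 = 3996;  10224 + 3996 = 14220;  27359 + 14220 = 41579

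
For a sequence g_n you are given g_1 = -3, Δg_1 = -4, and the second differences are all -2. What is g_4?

-21

Build the table forward from the leading diagonal:
D2: -2, -2, -2, -2
D1: -4, -6, -8, -10
g: -3, -7, -13, -21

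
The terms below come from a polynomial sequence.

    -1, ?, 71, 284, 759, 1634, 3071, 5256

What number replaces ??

6

Using the last 6 terms:
First differences: 213, 475, 875, 1437, 2185
Second differences: 262, 400, 562, 748
Third differences: 138, 162, 186
Fourth differences: 24, 24
Constant fourth difference = 24.
Extend backward: 138 − 24 = 114;  262 − 114 = 148;  213 − 148 = 65;  71 − 65 = 6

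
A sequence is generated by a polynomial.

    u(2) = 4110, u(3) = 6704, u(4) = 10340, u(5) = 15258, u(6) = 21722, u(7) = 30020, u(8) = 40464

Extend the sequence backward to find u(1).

First differences: 2594, 3636, 4918, 6464, 8298, 10444
Second differences: 1042, 1282, 1546, 1834, 2146
Third differences: 240, 264, 288, 312
Fourth differences: 24, 24, 24
The fourth differences are constant at 24.
Work back: 240 − 24 = 216;  1042 − 216 = 826;  2594 − 826 = 1768;  4110 − 1768 = 2342

2342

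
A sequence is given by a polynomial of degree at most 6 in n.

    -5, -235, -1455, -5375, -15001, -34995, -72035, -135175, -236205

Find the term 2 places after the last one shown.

-614935

D1: -230, -1220, -3920, -9626, -19994, -37040, -63140, -101030
D2: -990, -2700, -5706, -10368, -17046, -26100, -37890
D3: -1710, -3006, -4662, -6678, -9054, -11790
D4: -1296, -1656, -2016, -2376, -2736
D5: -360, -360, -360, -360
The fifth differences are constant (-360).
-2736 − 360 = -3096;  -11790 − 3096 = -14886;  -37890 − 14886 = -52776;  -101030 − 52776 = -153806;  -236205 − 153806 = -390011
-3096 − 360 = -3456;  -14886 − 3456 = -18342;  -52776 − 18342 = -71118;  -153806 − 71118 = -224924;  -390011 − 224924 = -614935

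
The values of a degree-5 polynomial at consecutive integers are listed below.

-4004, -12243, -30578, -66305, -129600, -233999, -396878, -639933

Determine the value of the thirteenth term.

-4180088

D1: -8239, -18335, -35727, -63295, -104399, -162879, -243055
D2: -10096, -17392, -27568, -41104, -58480, -80176
D3: -7296, -10176, -13536, -17376, -21696
D4: -2880, -3360, -3840, -4320
D5: -480, -480, -480
The fifth differences are constant (-480).
-4320 − 480 = -4800;  -21696 − 4800 = -26496;  -80176 − 26496 = -106672;  -243055 − 106672 = -349727;  -639933 − 349727 = -989660
-4800 − 480 = -5280;  -26496 − 5280 = -31776;  -106672 − 31776 = -138448;  -349727 − 138448 = -488175;  -989660 − 488175 = -1477835
-5280 − 480 = -5760;  -31776 − 5760 = -37536;  -138448 − 37536 = -175984;  -488175 − 175984 = -664159;  -1477835 − 664159 = -2141994
-5760 − 480 = -6240;  -37536 − 6240 = -43776;  -175984 − 43776 = -219760;  -664159 − 219760 = -883919;  -2141994 − 883919 = -3025913
-6240 − 480 = -6720;  -43776 − 6720 = -50496;  -219760 − 50496 = -270256;  -883919 − 270256 = -1154175;  -3025913 − 1154175 = -4180088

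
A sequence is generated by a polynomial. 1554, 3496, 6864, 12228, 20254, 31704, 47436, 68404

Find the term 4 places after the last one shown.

Δ: 1942 , 3368 , 5364 , 8026 , 11450 , 15732 , 20968
Δ²: 1426 , 1996 , 2662 , 3424 , 4282 , 5236
Δ³: 570 , 666 , 762 , 858 , 954
Δ⁴: 96 , 96 , 96 , 96
The fourth differences are constant (96).
954 + 96 = 1050;  5236 + 1050 = 6286;  20968 + 6286 = 27254;  68404 + 27254 = 95658
1050 + 96 = 1146;  6286 + 1146 = 7432;  27254 + 7432 = 34686;  95658 + 34686 = 130344
1146 + 96 = 1242;  7432 + 1242 = 8674;  34686 + 8674 = 43360;  130344 + 43360 = 173704
1242 + 96 = 1338;  8674 + 1338 = 10012;  43360 + 10012 = 53372;  173704 + 53372 = 227076

227076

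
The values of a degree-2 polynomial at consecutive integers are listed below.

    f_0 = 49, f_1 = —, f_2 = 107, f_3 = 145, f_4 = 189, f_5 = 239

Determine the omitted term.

75

Using the last 4 terms:
38, 44, 50
6, 6
Constant second difference = 6.
Extend backward: 38 − 6 = 32;  107 − 32 = 75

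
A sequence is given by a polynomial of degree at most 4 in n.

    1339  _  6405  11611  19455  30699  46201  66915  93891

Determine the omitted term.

3171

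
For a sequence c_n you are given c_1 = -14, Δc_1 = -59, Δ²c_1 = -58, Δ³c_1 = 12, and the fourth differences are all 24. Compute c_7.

-638

Build the table forward from the leading diagonal:
Δ⁴: 24, 24, 24, 24, 24, 24, 24
Δ³: 12, 36, 60, 84, 108, 132, 156
Δ²: -58, -46, -10, 50, 134, 242, 374
Δ: -59, -117, -163, -173, -123, 11, 253
c: -14, -73, -190, -353, -526, -649, -638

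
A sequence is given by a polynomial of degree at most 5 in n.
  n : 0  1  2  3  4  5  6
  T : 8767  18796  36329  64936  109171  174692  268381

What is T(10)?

10029, 17533, 28607, 44235, 65521, 93689
7504, 11074, 15628, 21286, 28168
3570, 4554, 5658, 6882
984, 1104, 1224
120, 120
Constant fifth difference = 120, so extend:
1224 + 120 = 1344;  6882 + 1344 = 8226;  28168 + 8226 = 36394;  93689 + 36394 = 130083;  268381 + 130083 = 398464
1344 + 120 = 1464;  8226 + 1464 = 9690;  36394 + 9690 = 46084;  130083 + 46084 = 176167;  398464 + 176167 = 574631
1464 + 120 = 1584;  9690 + 1584 = 11274;  46084 + 11274 = 57358;  176167 + 57358 = 233525;  574631 + 233525 = 808156
1584 + 120 = 1704;  11274 + 1704 = 12978;  57358 + 12978 = 70336;  233525 + 70336 = 303861;  808156 + 303861 = 1112017

1112017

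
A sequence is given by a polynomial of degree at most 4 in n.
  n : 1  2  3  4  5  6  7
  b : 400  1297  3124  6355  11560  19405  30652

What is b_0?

55

897  1827  3231  5205  7845  11247
930  1404  1974  2640  3402
474  570  666  762
96  96  96
The fourth differences are constant at 96.
Work back: 474 − 96 = 378;  930 − 378 = 552;  897 − 552 = 345;  400 − 345 = 55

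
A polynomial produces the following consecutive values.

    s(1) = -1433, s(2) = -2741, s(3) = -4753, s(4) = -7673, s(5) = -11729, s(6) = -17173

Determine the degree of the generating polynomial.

D1: -1308, -2012, -2920, -4056, -5444
D2: -704, -908, -1136, -1388
D3: -204, -228, -252
D4: -24, -24
The fourth differences are constant, so the polynomial has degree 4.

4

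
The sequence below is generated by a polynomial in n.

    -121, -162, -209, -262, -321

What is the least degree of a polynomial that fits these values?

2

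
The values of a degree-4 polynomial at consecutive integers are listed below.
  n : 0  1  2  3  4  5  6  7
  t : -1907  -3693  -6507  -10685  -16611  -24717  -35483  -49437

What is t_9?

-89261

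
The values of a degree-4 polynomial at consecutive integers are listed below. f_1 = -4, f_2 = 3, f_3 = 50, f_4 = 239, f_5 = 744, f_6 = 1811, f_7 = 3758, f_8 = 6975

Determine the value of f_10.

19139

First differences: 7  47  189  505  1067  1947  3217
Second differences: 40  142  316  562  880  1270
Third differences: 102  174  246  318  390
Fourth differences: 72  72  72  72
The fourth differences are constant (72).
390 + 72 = 462;  1270 + 462 = 1732;  3217 + 1732 = 4949;  6975 + 4949 = 11924
462 + 72 = 534;  1732 + 534 = 2266;  4949 + 2266 = 7215;  11924 + 7215 = 19139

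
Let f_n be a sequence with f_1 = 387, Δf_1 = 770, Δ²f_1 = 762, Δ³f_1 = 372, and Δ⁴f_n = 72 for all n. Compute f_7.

24957

Build the table forward from the leading diagonal:
Δ⁴: 72, 72, 72, 72, 72, 72, 72
Δ³: 372, 444, 516, 588, 660, 732, 804
Δ²: 762, 1134, 1578, 2094, 2682, 3342, 4074
Δ: 770, 1532, 2666, 4244, 6338, 9020, 12362
f: 387, 1157, 2689, 5355, 9599, 15937, 24957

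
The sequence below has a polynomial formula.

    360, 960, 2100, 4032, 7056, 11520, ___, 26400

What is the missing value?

Using the first 6 terms:
D1: 600  1140  1932  3024  4464
D2: 540  792  1092  1440
D3: 252  300  348
D4: 48  48
Constant fourth difference = 48.
Extend forward: 348 + 48 = 396;  1440 + 396 = 1836;  4464 + 1836 = 6300;  11520 + 6300 = 17820

17820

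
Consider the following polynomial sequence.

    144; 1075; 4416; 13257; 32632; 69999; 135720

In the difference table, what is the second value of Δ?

D1: 931, 3341, 8841, 19375, 37367, 65721
D2: 2410, 5500, 10534, 17992, 28354
D3: 3090, 5034, 7458, 10362
D4: 1944, 2424, 2904
D5: 480, 480

3341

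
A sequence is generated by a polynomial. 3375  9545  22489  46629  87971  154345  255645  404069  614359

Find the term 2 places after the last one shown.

D1: 6170, 12944, 24140, 41342, 66374, 101300, 148424, 210290
D2: 6774, 11196, 17202, 25032, 34926, 47124, 61866
D3: 4422, 6006, 7830, 9894, 12198, 14742
D4: 1584, 1824, 2064, 2304, 2544
D5: 240, 240, 240, 240
Fifth differences constant at 240.
2544 + 240 = 2784;  14742 + 2784 = 17526;  61866 + 17526 = 79392;  210290 + 79392 = 289682;  614359 + 289682 = 904041
2784 + 240 = 3024;  17526 + 3024 = 20550;  79392 + 20550 = 99942;  289682 + 99942 = 389624;  904041 + 389624 = 1293665

1293665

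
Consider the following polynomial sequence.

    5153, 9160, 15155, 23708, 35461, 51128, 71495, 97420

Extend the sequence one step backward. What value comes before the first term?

2636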